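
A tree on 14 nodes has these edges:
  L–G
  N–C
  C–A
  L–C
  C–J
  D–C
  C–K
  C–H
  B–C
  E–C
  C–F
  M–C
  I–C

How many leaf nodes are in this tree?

12

The leaves are A, B, D, E, F, G, H, I, J, K, M, N.
That is 12 leaves.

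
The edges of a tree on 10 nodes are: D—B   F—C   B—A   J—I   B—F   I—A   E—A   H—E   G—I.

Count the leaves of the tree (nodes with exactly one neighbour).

5

The leaves are C, D, G, H, J.
That is 5 leaves.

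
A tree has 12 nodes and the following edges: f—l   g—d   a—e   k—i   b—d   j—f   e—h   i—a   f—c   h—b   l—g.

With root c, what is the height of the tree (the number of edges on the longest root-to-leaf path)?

10

k sits deepest: c-f-l-g-d-b-h-e-a-i-k — 10 edges from the root.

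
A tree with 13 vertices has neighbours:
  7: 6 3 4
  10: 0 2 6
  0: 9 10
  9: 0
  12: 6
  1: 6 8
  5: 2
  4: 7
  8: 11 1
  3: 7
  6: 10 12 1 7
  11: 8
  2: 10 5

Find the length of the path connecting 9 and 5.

4

Walking from 9: 9 – 0 – 10 – 2 – 5. Length 4.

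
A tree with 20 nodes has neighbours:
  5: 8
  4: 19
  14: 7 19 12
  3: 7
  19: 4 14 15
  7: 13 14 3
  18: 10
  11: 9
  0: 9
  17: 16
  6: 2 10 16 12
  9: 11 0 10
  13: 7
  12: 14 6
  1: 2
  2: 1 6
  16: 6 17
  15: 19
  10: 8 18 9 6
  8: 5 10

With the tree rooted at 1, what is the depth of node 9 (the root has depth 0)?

1 → 2 → 6 → 10 → 9 — 4 edges.

4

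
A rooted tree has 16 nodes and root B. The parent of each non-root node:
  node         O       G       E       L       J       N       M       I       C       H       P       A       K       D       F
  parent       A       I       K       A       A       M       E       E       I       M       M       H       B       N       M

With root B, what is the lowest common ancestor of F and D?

F's ancestor chain is F, M, E, K, B and D's is D, N, M, E, K, B; they first meet at M.

M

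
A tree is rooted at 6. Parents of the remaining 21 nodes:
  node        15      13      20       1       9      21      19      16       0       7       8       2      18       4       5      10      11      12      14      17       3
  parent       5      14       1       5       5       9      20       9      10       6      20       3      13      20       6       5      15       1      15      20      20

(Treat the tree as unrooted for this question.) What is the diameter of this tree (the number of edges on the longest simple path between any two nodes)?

Starting from 18, a farthest node is 2 at distance 8.
One longest path: 18 – 13 – 14 – 15 – 5 – 1 – 20 – 3 – 2.
So the diameter is 8.

8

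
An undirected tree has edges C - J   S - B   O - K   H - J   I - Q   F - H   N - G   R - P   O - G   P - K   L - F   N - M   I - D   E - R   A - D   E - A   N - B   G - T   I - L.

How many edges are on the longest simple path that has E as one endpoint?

A farthest node from E is S (C also at distance 8).
The path E–R–P–K–O–G–N–B–S has 8 edges.

8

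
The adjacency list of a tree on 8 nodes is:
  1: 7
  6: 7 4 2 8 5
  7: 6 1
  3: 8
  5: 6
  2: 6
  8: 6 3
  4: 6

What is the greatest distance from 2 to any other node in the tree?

3

A farthest node from 2 is 3 (1 also at distance 3).
The path 2-6-8-3 has 3 edges.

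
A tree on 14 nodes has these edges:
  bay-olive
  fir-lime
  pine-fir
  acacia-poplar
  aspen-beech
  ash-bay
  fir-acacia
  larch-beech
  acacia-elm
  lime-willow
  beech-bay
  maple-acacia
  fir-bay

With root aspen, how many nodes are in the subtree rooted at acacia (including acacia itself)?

acacia's subtree: {acacia, maple, poplar, elm}, size 4.

4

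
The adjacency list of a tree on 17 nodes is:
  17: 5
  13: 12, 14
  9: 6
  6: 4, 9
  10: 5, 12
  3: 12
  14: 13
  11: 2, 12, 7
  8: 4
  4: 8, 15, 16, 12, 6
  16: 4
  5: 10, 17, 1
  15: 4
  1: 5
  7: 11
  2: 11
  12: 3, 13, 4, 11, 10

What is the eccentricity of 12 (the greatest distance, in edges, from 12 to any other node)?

3

The node farthest from 12 is 1 (17, 9 also at distance 3), via 12 – 10 – 5 – 1 — 3 edges.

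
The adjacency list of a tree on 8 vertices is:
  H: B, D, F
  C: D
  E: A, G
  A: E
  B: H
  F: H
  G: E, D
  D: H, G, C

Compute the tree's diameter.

BFS from A reaches B last, at distance 5; BFS from B confirms no node is farther.
Path: A-E-G-D-H-B.

5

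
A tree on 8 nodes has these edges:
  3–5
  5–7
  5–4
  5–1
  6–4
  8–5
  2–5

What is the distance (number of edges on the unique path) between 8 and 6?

The path is 8 - 5 - 4 - 6, which has 3 edges.

3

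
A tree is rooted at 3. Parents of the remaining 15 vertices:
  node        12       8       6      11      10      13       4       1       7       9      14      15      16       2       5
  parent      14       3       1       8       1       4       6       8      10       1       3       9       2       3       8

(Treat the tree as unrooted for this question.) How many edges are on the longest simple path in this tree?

BFS from 13 reaches 12 last, at distance 7; BFS from 12 confirms no node is farther.
Path: 13-4-6-1-8-3-14-12.

7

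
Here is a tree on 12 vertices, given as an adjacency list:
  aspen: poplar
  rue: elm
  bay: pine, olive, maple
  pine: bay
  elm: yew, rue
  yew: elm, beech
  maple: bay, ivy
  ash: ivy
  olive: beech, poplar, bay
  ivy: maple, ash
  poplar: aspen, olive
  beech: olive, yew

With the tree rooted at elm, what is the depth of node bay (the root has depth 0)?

4

Climbing from bay to the root: bay – olive – beech – yew – elm. That's 4 steps.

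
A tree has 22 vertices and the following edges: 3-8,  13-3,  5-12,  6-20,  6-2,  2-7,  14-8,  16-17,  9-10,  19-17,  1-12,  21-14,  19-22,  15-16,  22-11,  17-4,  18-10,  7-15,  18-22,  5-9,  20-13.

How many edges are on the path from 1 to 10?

Walking from 1: 1 - 12 - 5 - 9 - 10. Length 4.

4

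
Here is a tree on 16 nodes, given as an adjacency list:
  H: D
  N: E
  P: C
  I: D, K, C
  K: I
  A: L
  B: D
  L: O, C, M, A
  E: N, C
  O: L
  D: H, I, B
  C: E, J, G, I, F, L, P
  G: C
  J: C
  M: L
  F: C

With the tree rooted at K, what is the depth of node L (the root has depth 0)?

Path from K to L: K – I – C – L, which has 3 edges.

3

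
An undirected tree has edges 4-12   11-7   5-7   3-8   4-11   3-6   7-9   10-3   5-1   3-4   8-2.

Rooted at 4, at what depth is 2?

3

Path from 4 to 2: 4 – 3 – 8 – 2, which has 3 edges.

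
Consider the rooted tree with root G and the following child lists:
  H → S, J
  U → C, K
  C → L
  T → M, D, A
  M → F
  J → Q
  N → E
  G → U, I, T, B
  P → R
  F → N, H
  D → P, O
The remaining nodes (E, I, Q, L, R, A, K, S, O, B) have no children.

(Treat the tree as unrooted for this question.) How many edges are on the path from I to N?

Walking from I: I – G – T – M – F – N. Length 5.

5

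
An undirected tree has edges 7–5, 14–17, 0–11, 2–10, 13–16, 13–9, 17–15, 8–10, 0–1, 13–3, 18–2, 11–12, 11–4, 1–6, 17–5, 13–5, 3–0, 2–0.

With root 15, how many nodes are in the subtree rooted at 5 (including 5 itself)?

Descendants of 5 (including itself): 5, 13, 7, 3, 9, 16, 0, 2, 11, 1, 18, 10, 4, 12, 6, 8. That's 16.

16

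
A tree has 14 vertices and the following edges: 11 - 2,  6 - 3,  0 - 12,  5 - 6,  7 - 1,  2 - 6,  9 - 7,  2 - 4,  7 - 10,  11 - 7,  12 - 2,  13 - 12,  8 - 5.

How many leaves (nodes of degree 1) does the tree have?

8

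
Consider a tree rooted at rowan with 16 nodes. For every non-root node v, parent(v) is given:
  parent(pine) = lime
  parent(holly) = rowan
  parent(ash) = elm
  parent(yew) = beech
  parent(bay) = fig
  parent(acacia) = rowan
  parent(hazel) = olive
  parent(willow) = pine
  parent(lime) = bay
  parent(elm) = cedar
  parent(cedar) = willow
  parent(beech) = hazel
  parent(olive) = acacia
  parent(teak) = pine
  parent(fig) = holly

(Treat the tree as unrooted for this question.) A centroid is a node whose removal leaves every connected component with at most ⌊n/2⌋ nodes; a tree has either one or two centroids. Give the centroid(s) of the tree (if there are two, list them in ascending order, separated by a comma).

Delete bay: the remaining components have sizes 8, 7. Max 8 ≤ 8, so bay is a centroid.
fig is adjacent to bay and is also a centroid (the largest component after removing it is likewise 8).

bay, fig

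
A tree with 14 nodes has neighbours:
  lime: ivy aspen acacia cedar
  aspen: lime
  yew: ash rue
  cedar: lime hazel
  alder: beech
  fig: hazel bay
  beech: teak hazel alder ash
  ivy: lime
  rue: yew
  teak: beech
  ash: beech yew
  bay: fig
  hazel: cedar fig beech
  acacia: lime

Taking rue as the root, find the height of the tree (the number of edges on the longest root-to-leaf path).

7

The longest root-to-leaf path is rue → yew → ash → beech → hazel → cedar → lime → aspen (7 edges).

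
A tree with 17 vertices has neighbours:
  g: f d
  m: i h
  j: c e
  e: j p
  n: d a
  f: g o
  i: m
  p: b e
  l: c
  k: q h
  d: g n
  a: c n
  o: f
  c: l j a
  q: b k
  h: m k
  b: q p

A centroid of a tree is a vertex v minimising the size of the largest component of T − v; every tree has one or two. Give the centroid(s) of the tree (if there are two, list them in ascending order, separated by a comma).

If j is removed the pieces have sizes 8, 8, all ≤ ⌊17/2⌋ = 8.
Every other node leaves some component of size > 8, so the centroid is unique.

j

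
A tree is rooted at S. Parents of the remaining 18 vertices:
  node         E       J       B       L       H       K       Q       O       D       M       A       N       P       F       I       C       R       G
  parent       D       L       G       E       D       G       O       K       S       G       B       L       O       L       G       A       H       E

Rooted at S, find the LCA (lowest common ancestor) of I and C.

G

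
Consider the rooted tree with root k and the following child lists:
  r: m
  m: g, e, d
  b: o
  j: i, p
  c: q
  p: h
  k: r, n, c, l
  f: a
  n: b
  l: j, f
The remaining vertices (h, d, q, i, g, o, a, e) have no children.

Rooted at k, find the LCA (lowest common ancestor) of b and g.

k

Path b→root: b n k; path g→root: g m r k.
First common node: k.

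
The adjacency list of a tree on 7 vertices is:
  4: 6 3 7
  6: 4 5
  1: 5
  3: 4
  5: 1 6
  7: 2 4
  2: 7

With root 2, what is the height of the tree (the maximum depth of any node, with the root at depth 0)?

1 sits deepest: 2–7–4–6–5–1 — 5 edges from the root.

5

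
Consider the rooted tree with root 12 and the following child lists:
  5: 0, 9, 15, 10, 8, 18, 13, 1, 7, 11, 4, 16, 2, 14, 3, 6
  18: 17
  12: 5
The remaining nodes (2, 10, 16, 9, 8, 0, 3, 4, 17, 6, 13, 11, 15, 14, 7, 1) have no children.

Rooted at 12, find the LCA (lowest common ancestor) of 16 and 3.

16's ancestor chain is 16, 5, 12 and 3's is 3, 5, 12; they first meet at 5.

5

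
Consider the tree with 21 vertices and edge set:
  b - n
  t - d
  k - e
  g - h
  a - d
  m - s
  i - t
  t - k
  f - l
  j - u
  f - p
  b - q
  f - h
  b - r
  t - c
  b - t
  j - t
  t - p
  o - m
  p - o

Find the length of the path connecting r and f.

4

r–b–t–p–f: 4 edges.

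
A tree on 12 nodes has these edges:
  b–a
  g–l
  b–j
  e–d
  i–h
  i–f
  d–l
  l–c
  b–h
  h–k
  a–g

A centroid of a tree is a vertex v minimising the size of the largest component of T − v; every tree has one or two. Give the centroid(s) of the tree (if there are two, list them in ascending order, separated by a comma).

a, b

Delete b: the remaining components have sizes 6, 4, 1. Max 6 ≤ 6, so b is a centroid.
Its neighbour a also leaves a largest component of size 6, so both are centroids.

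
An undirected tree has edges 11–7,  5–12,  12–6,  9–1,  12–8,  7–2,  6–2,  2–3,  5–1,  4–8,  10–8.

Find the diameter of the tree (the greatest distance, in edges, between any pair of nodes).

7

Starting from 11, a farthest node is 9 at distance 7.
One longest path: 11 – 7 – 2 – 6 – 12 – 5 – 1 – 9.
So the diameter is 7.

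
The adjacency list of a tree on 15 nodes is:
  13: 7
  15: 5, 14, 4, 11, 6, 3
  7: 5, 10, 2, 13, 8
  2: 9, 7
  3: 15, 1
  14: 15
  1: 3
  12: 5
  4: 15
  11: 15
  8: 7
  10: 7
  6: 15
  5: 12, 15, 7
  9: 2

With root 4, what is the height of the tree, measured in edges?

5

A deepest node is 9, reached by 4 – 15 – 5 – 7 – 2 – 9.
That path has 5 edges, so the height is 5.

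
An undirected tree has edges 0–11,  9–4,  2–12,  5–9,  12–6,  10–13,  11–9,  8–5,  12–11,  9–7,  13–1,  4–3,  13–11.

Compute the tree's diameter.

5

Starting from 8, a farthest node is 1 at distance 5.
One longest path: 8–5–9–11–13–1.
So the diameter is 5.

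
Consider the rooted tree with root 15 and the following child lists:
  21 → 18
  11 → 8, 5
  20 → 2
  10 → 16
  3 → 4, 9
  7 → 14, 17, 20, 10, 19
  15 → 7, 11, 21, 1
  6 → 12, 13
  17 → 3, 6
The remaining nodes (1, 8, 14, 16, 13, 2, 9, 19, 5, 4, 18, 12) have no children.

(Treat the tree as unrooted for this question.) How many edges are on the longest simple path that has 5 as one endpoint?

The node farthest from 5 is 9 (4, 13, 12 also at distance 6), via 5-11-15-7-17-3-9 — 6 edges.

6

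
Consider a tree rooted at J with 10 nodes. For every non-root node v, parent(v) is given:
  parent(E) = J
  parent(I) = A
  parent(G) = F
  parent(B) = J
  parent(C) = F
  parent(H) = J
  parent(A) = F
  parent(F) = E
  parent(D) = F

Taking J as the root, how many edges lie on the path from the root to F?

2

J – E – F — 2 edges.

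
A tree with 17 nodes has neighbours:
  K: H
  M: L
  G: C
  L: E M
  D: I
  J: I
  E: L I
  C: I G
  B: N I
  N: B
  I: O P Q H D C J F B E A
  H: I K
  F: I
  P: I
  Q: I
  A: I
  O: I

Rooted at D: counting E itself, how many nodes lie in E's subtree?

3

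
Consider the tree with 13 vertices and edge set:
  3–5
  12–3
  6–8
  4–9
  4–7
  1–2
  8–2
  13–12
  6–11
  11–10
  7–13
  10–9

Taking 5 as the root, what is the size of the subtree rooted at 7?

The subtree rooted at 7 contains: 7, 4, 9, 10, 11, 6, 8, 2, 1 — 9 nodes.

9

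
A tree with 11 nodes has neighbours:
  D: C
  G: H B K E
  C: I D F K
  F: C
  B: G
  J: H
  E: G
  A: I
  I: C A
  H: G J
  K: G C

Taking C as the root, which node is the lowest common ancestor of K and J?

K

K's ancestor chain is K, C and J's is J, H, G, K, C; they first meet at K.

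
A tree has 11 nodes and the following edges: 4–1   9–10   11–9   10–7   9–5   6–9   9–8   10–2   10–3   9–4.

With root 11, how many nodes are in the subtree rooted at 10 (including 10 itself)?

4

Descendants of 10 (including itself): 10, 7, 2, 3. That's 4.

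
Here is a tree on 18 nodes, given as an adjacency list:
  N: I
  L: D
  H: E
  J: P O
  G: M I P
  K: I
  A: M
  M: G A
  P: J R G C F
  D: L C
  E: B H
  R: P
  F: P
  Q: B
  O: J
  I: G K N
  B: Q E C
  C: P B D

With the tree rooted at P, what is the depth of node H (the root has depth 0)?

4

Path from P to H: P–C–B–E–H, which has 4 edges.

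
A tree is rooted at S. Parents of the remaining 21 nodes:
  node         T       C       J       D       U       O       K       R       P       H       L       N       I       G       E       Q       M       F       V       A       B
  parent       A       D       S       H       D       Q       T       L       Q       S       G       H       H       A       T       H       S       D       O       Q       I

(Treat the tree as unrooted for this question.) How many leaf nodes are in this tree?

Degree-1 nodes: B, C, E, F, J, K, M, N, P, R, U, V — 12 of them.

12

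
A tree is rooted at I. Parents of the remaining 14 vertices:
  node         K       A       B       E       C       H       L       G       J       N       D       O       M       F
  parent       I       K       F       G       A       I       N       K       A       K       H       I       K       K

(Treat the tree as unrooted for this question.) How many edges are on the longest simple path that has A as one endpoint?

Distances from A peak at 4, attained at D.
A-K-I-H-D

4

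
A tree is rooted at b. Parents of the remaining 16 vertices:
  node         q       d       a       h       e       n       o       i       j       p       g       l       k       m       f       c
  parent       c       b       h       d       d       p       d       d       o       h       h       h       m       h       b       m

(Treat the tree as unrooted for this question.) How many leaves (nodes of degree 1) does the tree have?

The leaves are a, e, f, g, i, j, k, l, n, q.
That is 10 leaves.

10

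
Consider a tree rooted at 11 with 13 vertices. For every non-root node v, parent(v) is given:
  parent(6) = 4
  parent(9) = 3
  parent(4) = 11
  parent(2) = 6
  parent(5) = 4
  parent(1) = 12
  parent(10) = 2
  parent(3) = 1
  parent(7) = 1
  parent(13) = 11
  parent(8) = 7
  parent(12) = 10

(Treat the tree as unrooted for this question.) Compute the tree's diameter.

9

Starting from 13, a farthest node is 8 at distance 9.
One longest path: 13 - 11 - 4 - 6 - 2 - 10 - 12 - 1 - 7 - 8.
So the diameter is 9.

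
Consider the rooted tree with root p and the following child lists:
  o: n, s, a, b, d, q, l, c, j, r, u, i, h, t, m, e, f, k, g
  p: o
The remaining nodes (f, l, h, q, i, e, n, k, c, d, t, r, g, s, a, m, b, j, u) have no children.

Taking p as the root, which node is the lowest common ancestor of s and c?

o

Ancestors of s (toward the root): s, o, p.
Ancestors of c: c, o, p.
The deepest node appearing in both lists is o.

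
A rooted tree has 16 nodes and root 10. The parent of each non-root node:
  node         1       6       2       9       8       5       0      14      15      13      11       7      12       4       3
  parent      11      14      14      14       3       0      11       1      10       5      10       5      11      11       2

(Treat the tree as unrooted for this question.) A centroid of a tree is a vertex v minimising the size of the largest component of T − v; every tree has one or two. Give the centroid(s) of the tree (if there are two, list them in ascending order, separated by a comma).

11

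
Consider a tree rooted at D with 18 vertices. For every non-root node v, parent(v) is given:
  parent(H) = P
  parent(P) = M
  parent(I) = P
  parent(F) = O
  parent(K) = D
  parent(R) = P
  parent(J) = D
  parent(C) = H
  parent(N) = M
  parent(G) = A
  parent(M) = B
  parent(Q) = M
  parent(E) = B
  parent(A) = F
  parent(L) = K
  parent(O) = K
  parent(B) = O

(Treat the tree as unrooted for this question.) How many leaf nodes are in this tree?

Exactly 9 nodes have a single neighbour: C, E, G, I, J, L, N, Q, R.

9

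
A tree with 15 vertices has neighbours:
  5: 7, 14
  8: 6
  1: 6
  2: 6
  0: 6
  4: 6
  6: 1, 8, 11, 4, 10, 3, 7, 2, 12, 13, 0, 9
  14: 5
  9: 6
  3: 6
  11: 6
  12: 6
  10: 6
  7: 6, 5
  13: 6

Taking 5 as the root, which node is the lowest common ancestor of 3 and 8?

Path 3→root: 3 6 7 5; path 8→root: 8 6 7 5.
First common node: 6.

6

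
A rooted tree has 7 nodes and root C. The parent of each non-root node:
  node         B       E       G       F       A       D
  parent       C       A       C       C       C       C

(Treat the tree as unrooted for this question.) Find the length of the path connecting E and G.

3

E – A – C – G: 3 edges.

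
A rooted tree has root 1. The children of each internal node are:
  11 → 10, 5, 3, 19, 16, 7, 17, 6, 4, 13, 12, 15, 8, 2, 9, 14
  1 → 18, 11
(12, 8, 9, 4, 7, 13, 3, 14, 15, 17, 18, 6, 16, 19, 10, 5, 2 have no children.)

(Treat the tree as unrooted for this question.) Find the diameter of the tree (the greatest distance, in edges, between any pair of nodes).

3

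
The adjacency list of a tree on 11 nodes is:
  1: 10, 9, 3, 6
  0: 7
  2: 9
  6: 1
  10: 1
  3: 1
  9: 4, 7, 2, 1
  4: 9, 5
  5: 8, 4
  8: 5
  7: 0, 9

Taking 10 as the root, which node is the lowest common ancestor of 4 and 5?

4

Path 4→root: 4 9 1 10; path 5→root: 5 4 9 1 10.
First common node: 4.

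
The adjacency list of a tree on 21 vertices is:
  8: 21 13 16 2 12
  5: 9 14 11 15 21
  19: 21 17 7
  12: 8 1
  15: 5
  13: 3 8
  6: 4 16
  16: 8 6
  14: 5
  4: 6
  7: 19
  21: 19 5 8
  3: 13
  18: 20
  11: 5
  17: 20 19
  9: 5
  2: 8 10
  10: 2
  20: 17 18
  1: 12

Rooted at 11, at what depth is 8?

Climbing from 8 to the root: 8 – 21 – 5 – 11. That's 3 steps.

3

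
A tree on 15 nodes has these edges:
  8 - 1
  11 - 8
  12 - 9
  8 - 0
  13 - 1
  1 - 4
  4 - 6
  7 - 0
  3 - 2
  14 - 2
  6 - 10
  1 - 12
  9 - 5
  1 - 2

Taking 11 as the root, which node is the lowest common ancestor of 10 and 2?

Path 10→root: 10 6 4 1 8 11; path 2→root: 2 1 8 11.
First common node: 1.

1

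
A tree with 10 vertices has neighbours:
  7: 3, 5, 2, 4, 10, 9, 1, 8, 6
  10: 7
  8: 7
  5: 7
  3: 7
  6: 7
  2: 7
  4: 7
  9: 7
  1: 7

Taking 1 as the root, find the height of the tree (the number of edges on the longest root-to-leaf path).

2

The longest root-to-leaf path is 1–7–4 (2 edges).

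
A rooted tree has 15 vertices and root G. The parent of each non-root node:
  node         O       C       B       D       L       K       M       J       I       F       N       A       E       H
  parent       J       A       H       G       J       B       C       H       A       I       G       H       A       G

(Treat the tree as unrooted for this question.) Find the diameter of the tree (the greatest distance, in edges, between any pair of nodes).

A longest path is F – I – A – H – J – L, with 5 edges.

5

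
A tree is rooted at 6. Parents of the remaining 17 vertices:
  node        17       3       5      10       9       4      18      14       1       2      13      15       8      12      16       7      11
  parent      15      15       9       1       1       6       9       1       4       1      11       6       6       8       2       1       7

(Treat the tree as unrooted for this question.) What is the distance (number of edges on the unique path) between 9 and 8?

4

The path is 9 – 1 – 4 – 6 – 8, which has 4 edges.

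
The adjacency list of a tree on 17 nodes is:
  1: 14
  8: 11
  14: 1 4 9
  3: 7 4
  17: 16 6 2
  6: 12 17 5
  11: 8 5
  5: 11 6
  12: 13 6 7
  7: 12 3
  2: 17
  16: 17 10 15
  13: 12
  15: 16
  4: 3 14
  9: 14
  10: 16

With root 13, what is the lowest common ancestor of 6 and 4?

Ancestors of 6 (toward the root): 6, 12, 13.
Ancestors of 4: 4, 3, 7, 12, 13.
The deepest node appearing in both lists is 12.

12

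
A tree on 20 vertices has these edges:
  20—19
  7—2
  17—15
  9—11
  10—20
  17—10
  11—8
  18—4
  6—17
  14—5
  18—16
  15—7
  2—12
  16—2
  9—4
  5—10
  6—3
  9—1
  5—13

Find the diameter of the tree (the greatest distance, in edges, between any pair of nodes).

A longest path is 8 – 11 – 9 – 4 – 18 – 16 – 2 – 7 – 15 – 17 – 10 – 20 – 19, with 12 edges.

12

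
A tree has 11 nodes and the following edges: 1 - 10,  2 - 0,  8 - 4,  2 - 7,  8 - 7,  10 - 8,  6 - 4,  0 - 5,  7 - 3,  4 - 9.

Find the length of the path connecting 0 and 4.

4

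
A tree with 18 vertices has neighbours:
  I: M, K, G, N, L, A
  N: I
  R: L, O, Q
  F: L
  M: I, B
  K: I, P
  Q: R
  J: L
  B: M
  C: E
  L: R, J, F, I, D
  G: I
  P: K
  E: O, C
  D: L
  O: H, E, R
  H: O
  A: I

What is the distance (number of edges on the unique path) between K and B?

Walking from K: K – I – M – B. Length 3.

3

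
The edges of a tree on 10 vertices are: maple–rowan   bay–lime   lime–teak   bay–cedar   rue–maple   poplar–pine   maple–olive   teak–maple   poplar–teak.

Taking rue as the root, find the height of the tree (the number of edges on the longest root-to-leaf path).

5

cedar sits deepest: rue → maple → teak → lime → bay → cedar — 5 edges from the root.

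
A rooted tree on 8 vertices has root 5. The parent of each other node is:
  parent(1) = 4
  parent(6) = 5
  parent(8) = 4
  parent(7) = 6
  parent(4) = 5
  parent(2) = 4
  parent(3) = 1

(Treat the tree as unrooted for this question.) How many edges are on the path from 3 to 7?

5

Walking from 3: 3–1–4–5–6–7. Length 5.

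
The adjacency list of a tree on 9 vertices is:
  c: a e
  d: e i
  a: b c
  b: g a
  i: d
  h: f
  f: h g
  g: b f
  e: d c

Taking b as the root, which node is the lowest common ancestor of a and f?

b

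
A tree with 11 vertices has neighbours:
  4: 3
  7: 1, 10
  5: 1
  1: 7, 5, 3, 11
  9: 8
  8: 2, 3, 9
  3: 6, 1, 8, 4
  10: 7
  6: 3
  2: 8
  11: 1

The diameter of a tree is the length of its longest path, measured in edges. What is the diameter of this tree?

Starting from 10, a farthest node is 2 at distance 5.
One longest path: 10-7-1-3-8-2.
So the diameter is 5.

5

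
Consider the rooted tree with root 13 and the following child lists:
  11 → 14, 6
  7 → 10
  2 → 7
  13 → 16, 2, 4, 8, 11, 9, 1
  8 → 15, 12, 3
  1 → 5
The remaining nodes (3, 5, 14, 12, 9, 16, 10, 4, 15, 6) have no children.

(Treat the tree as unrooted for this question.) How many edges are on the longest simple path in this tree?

A longest path is 10-7-2-13-11-14, with 5 edges.

5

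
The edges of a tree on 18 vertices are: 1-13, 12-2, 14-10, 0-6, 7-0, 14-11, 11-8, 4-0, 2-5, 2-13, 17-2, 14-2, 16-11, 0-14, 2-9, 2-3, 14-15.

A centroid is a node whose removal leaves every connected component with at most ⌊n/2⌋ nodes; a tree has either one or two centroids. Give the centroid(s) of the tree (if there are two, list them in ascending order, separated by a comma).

Removing 14 splits the tree into components of sizes 8, 4, 3, 1, 1; the largest is 8 ≤ ⌊18/2⌋ = 9.
Every other node leaves some component of size > 9, so the centroid is unique.

14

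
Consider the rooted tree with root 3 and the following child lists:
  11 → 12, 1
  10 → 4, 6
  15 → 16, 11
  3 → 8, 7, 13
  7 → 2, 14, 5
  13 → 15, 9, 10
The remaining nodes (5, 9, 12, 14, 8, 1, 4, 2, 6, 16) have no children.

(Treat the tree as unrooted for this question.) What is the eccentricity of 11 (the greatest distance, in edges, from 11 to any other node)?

A farthest node from 11 is 14 (5, 2 also at distance 5).
The path 11 – 15 – 13 – 3 – 7 – 14 has 5 edges.

5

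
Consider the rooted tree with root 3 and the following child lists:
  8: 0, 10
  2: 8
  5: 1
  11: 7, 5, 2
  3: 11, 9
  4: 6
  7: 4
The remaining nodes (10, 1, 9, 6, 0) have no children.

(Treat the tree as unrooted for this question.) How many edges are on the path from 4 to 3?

3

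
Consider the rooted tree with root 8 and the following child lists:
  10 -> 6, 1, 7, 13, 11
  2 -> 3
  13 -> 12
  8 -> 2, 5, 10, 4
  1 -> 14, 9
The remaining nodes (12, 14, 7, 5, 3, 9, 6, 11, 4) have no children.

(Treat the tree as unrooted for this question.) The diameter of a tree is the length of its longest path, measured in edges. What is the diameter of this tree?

BFS from 3 reaches 14 last, at distance 5; BFS from 14 confirms no node is farther.
Path: 3 – 2 – 8 – 10 – 1 – 14.

5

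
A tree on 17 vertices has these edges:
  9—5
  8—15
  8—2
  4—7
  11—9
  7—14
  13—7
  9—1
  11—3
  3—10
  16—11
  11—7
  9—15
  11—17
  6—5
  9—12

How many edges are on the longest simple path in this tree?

BFS from 2 reaches 14 last, at distance 6; BFS from 14 confirms no node is farther.
Path: 2 – 8 – 15 – 9 – 11 – 7 – 14.

6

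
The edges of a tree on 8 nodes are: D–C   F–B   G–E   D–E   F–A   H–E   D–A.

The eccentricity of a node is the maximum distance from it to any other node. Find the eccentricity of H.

A farthest node from H is B.
The path H-E-D-A-F-B has 5 edges.

5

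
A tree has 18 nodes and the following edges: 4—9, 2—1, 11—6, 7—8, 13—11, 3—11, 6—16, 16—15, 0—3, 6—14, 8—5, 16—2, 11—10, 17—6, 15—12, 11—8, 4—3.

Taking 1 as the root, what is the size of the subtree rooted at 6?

6's subtree: {6, 17, 11, 14, 8, 13, 3, 10, 7, 5, 4, 0, 9}, size 13.

13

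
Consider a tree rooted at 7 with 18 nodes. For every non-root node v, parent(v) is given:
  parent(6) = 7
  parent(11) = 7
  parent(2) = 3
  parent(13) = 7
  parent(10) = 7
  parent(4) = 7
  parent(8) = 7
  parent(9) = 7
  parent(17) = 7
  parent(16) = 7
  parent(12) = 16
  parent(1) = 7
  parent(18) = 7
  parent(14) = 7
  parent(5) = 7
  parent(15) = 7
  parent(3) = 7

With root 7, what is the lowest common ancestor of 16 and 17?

7

Path 16→root: 16 7; path 17→root: 17 7.
First common node: 7.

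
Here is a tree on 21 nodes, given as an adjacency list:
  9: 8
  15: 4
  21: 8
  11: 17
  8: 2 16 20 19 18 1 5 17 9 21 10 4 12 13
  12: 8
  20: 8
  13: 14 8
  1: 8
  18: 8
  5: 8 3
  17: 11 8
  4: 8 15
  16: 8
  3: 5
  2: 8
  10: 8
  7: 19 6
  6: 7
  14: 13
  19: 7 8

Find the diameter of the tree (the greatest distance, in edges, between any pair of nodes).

5

A longest path is 6–7–19–8–13–14, with 5 edges.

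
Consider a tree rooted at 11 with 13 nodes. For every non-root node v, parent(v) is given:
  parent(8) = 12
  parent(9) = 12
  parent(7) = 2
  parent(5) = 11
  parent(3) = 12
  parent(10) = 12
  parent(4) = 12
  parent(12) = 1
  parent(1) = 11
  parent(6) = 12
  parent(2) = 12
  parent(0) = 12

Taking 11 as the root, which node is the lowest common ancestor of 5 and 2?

11

Path 5→root: 5 11; path 2→root: 2 12 1 11.
First common node: 11.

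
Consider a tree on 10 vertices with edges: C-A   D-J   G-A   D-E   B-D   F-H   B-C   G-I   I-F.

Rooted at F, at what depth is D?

6

F – I – G – A – C – B – D — 6 edges.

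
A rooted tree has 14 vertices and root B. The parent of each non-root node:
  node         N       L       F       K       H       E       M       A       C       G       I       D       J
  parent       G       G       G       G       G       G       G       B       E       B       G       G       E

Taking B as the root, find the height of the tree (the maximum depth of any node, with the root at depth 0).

3

J sits deepest: B–G–E–J — 3 edges from the root.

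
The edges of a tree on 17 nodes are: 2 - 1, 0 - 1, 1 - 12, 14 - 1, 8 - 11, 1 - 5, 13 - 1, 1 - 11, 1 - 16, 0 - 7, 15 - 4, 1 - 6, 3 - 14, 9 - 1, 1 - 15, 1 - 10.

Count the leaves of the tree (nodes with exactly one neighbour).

The leaves are 2, 3, 4, 5, 6, 7, 8, 9, 10, 12, 13, 16.
That is 12 leaves.

12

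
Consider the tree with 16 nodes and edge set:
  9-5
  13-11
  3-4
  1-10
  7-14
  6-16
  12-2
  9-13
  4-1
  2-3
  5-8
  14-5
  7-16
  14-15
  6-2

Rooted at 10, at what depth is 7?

7

10–1–4–3–2–6–16–7 — 7 edges.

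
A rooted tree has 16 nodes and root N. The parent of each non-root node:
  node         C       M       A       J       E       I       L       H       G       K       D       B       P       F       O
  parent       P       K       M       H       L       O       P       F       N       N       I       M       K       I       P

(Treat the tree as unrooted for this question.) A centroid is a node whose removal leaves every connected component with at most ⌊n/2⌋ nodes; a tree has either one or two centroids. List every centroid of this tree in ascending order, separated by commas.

P

If P is removed the pieces have sizes 6, 6, 2, 1, all ≤ ⌊16/2⌋ = 8.
No neighbour of P does as well, so P is the unique centroid.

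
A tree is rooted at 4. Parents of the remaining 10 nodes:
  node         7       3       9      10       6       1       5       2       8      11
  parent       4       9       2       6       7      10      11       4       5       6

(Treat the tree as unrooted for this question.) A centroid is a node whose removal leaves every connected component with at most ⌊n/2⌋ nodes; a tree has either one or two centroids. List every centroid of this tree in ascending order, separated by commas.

6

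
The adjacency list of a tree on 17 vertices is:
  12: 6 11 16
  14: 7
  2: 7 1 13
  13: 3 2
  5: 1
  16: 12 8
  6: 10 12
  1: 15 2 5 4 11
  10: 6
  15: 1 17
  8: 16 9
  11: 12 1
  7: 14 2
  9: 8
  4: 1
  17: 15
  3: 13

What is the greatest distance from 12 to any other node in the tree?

The node farthest from 12 is 3 (14 also at distance 5), via 12-11-1-2-13-3 — 5 edges.

5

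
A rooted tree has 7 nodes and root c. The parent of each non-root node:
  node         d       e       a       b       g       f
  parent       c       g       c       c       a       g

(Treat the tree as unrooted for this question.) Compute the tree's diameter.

4

Starting from e, a farthest node is d at distance 4.
One longest path: e-g-a-c-d.
So the diameter is 4.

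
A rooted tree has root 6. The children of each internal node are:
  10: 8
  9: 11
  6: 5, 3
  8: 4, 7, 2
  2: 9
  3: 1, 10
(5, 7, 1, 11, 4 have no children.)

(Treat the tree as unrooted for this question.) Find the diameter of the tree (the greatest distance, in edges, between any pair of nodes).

Starting from 5, a farthest node is 11 at distance 7.
One longest path: 5–6–3–10–8–2–9–11.
So the diameter is 7.

7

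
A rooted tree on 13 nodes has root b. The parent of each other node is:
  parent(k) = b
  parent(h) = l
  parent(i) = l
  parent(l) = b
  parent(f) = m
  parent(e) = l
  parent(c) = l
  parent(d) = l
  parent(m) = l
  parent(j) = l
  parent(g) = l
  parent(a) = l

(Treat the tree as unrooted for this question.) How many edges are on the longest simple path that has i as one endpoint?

3

Distances from i peak at 3, attained at f (k also at distance 3).
i – l – m – f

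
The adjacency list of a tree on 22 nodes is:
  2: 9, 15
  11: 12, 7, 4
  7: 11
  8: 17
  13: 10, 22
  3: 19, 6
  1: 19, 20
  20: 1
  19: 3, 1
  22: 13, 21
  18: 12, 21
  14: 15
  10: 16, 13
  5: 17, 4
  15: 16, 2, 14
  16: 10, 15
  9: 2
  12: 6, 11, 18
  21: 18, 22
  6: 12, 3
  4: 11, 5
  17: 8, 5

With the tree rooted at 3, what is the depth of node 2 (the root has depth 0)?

Climbing from 2 to the root: 2 – 15 – 16 – 10 – 13 – 22 – 21 – 18 – 12 – 6 – 3. That's 10 steps.

10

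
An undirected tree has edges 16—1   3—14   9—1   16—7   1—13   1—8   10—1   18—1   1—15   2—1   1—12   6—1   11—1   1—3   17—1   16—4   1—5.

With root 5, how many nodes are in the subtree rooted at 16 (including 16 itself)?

Descendants of 16 (including itself): 16, 7, 4. That's 3.

3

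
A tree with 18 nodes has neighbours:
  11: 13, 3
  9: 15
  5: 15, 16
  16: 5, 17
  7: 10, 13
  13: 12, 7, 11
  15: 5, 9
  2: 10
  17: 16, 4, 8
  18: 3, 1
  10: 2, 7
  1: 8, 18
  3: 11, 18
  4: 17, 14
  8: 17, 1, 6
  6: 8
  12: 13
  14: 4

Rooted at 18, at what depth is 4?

4

18–1–8–17–4 — 4 edges.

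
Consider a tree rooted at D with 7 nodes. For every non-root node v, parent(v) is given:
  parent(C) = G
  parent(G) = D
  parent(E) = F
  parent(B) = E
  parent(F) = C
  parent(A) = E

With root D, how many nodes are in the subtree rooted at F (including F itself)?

4

Descendants of F (including itself): F, E, B, A. That's 4.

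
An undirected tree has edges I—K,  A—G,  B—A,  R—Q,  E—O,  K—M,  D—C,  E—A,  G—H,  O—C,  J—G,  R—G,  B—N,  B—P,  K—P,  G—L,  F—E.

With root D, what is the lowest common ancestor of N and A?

Path N→root: N B A E O C D; path A→root: A E O C D.
First common node: A.

A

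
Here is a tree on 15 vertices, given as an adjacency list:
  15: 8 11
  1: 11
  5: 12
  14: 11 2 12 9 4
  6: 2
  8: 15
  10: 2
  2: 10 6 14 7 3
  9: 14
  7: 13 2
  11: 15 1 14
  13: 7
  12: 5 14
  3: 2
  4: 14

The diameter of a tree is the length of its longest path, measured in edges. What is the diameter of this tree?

A longest path is 13–7–2–14–11–15–8, with 6 edges.

6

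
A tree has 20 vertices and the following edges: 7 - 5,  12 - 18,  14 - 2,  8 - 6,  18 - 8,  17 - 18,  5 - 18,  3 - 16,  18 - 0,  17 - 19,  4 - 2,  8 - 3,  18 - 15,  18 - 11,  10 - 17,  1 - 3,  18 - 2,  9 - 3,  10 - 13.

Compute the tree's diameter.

A longest path is 13–10–17–18–8–3–9, with 6 edges.

6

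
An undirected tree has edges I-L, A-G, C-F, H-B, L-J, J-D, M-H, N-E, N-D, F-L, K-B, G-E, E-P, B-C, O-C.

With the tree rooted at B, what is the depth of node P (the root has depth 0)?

8

Climbing from P to the root: P – E – N – D – J – L – F – C – B. That's 8 steps.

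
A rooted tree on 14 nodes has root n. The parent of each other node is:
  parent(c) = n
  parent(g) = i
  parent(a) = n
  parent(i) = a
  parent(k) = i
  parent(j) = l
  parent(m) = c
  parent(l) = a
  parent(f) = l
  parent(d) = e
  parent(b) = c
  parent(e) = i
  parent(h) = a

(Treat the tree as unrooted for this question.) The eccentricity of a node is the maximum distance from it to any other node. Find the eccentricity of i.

Distances from i peak at 4, attained at m (b also at distance 4).
i – a – n – c – m

4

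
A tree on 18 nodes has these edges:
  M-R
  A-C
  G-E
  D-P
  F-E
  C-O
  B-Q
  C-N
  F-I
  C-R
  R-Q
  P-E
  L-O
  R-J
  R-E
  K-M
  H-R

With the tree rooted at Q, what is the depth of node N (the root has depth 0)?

Climbing from N to the root: N – C – R – Q. That's 3 steps.

3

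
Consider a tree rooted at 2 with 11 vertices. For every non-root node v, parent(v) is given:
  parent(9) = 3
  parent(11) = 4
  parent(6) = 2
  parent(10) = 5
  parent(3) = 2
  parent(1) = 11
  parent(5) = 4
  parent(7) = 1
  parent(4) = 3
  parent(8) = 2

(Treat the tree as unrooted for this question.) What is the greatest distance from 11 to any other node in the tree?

4

The node farthest from 11 is 8 (6 also at distance 4), via 11-4-3-2-8 — 4 edges.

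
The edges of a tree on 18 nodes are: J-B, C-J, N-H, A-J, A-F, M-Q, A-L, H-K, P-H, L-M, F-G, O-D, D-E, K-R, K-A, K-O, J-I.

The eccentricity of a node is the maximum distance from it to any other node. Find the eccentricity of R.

A farthest node from R is Q.
The path R – K – A – L – M – Q has 5 edges.

5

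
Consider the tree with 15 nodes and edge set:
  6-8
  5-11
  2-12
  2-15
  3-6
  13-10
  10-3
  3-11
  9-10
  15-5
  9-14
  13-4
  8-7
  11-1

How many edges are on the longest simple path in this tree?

Starting from 12, a farthest node is 14 at distance 8.
One longest path: 12 - 2 - 15 - 5 - 11 - 3 - 10 - 9 - 14.
So the diameter is 8.

8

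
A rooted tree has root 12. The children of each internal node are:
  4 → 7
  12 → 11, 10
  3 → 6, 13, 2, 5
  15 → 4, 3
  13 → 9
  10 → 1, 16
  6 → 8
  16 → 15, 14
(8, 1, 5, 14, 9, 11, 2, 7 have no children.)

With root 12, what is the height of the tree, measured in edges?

The longest root-to-leaf path is 12-10-16-15-3-6-8 (6 edges).

6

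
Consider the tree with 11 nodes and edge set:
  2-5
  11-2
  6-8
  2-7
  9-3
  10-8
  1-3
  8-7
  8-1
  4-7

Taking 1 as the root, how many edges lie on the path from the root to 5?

4

Climbing from 5 to the root: 5 → 2 → 7 → 8 → 1. That's 4 steps.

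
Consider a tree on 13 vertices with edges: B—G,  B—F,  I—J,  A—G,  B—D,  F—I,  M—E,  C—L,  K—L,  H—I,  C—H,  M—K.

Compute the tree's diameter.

Starting from E, a farthest node is A at distance 10.
One longest path: E - M - K - L - C - H - I - F - B - G - A.
So the diameter is 10.

10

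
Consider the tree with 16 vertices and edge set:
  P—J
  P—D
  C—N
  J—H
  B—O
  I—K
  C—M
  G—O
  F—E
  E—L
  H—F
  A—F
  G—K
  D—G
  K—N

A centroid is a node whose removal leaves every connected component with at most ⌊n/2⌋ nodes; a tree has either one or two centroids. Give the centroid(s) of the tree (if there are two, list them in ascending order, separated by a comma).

If G is removed the pieces have sizes 8, 5, 2, all ≤ ⌊16/2⌋ = 8.
Its neighbour D also leaves a largest component of size 8, so both are centroids.

D, G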